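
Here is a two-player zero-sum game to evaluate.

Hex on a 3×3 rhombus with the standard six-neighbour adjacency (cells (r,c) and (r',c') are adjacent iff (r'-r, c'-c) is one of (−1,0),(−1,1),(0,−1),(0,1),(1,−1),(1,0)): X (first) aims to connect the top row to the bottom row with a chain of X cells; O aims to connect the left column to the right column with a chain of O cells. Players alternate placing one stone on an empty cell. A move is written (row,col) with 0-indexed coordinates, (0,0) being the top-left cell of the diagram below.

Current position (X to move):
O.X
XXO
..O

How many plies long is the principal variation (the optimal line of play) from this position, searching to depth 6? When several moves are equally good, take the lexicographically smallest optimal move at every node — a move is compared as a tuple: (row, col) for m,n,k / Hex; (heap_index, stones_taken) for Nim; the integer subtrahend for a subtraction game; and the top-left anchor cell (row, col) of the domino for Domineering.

PV length from [O.X/XXO/..O]: 3 plies

p1 X@[O.X/XXO/..O]: (0,1)[OXX/XXO/..O]+1* (2,0)[O.X/XXO/X.O]+1 (2,1)[O.X/XXO/.XO]+1
p2 O@[OXX/XXO/..O]: (2,0)[OXX/XXO/O.O]-1* (2,1)[OXX/XXO/.OO]-1
p3 X@[OXX/XXO/O.O]: (2,1)[OXX/XXO/OXO]+1*
p4 O@[OXX/XXO/OXO] terminal -1; root [O.X/XXO/..O] d6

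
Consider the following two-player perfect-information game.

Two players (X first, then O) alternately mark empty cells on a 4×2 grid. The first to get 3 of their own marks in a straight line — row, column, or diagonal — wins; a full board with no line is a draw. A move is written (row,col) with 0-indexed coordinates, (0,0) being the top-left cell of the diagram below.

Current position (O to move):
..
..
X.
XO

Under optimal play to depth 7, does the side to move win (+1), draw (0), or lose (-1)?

value(../../X./XO, O) = 0

ply 1, O at ../../X./XO | (0,0)=-1→O./../X./XO; (0,1)=-1→.O/../X./XO; (1,0)=+0→../O./X./XO*; (1,1)=-1→../.O/X./XO; (2,1)=-1→../../XO/XO
ply 2, X at ../O./X./XO | (0,0)=+0→X./O./X./XO*; (0,1)=+0→.X/O./X./XO; (1,1)=+0→../OX/X./XO; (2,1)=+0→../O./XX/XO
ply 3, O at X./O./X./XO | (0,1)=+0→XO/O./X./XO*; (1,1)=+0→X./OO/X./XO; (2,1)=+0→X./O./XO/XO
ply 4, X at XO/O./X./XO | (1,1)=+0→XO/OX/X./XO*; (2,1)=+0→XO/O./XX/XO
ply 5, O at XO/OX/X./XO | (2,1)=+0→XO/OX/XO/XO*
ply 6: XO/OX/XO/XO is terminal +0 (X); from ../../X./XO depth 7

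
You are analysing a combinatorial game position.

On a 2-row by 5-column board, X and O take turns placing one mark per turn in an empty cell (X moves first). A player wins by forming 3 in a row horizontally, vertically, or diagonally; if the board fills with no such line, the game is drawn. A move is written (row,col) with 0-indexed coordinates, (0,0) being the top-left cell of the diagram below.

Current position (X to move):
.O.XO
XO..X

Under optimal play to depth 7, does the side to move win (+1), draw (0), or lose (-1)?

value(.O.XO/XO..X, X) = 0

[.O.XO/XO..X] X move#1: (0,0):+0/XO.XO/XO..X*, (0,2):+0/.OXXO/XO..X, (1,2):+0/.O.XO/XOX.X, (1,3):+0/.O.XO/XO.XX
[XO.XO/XO..X] O move#2: (0,2):+0/XOOXO/XO..X*, (1,2):+0/XO.XO/XOO.X, (1,3):+0/XO.XO/XO.OX
[XOOXO/XO..X] X move#3: (1,2):+0/XOOXO/XOX.X*, (1,3):+0/XOOXO/XO.XX
[XOOXO/XOX.X] O move#4: (1,3):+0/XOOXO/XOXOX*
[XOOXO/XOXOX] end (terminal +0, X#5); searched .O.XO/XO..X to 7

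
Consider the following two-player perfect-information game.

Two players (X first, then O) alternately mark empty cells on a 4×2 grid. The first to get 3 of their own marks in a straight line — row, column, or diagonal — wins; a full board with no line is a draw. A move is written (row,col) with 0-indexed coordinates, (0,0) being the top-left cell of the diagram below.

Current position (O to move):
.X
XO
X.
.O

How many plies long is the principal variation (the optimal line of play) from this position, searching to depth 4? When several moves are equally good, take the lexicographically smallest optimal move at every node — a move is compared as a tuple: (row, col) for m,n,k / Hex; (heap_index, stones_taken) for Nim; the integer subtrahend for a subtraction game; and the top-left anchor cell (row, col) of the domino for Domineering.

[.X/XO/X./.O] O move#1: (0,0):-1/OX/XO/X./.O, (2,1):+1/.X/XO/XO/.O*, (3,0):-1/.X/XO/X./OO
[.X/XO/XO/.O] end (terminal -1, X#2); searched .X/XO/X./.O to 4

PV length from [.X/XO/X./.O]: 1 ply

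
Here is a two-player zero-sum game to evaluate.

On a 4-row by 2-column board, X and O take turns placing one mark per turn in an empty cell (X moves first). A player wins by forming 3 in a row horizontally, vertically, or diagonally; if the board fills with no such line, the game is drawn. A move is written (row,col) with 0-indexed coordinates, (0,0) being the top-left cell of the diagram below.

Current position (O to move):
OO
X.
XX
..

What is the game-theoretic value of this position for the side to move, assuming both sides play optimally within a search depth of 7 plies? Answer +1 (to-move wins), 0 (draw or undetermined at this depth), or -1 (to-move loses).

ply 1, O at OO/X./XX/.. | (1,1)=-1→OO/XO/XX/..; (3,0)=+0→OO/X./XX/O.*; (3,1)=-1→OO/X./XX/.O
ply 2, X at OO/X./XX/O. | (1,1)=+0→OO/XX/XX/O.*; (3,1)=+0→OO/X./XX/OX
ply 3, O at OO/XX/XX/O. | (3,1)=+0→OO/XX/XX/OO*
ply 4: OO/XX/XX/OO is terminal +0 (X); from OO/X./XX/.. depth 7

value(OO/X./XX/.., O) = 0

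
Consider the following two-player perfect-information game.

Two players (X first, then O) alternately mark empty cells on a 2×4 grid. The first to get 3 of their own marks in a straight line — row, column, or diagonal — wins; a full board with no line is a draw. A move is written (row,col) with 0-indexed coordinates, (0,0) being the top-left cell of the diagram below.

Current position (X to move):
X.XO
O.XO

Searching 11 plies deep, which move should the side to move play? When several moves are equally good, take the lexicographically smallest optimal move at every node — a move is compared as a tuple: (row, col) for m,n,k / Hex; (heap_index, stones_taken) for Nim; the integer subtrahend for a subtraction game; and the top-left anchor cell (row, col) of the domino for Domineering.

X's best at [X.XO/O.XO]: (0,1)

[X.XO/O.XO] X move#1: (0,1):+1/XXXO/O.XO*, (1,1):+0/X.XO/OXXO
[XXXO/O.XO] end (terminal -1, O#2); searched X.XO/O.XO to 11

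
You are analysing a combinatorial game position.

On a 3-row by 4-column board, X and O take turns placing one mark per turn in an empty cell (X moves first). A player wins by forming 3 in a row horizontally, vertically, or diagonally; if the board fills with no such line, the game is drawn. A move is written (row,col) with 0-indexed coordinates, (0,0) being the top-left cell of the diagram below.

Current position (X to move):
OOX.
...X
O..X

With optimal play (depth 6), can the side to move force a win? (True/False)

X winning at [OOX./...X/O..X]: True

ply 1, X at OOX./...X/O..X | (0,3)=+1→OOXX/...X/O..X*; (1,0)=+1→OOX./X..X/O..X; (1,1)=-1→OOX./.X.X/O..X; (1,2)=-1→OOX./..XX/O..X; (2,1)=-1→OOX./...X/OX.X; (2,2)=-1→OOX./...X/O.XX
ply 2: OOXX/...X/O..X is terminal -1 (O); from OOX./...X/O..X depth 6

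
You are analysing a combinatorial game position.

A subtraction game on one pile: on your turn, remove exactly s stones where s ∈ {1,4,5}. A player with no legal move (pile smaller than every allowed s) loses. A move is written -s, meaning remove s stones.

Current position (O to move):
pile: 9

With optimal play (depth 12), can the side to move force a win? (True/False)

[9] O move#1: -1:+1/8*, -4:-1/5, -5:-1/4
[8] X move#2: -1:-1/7*, -4:-1/4, -5:-1/3
[7] O move#3: -1:-1/6, -4:-1/3, -5:+1/2*
[2] X move#4: -1:-1/1*
[1] O move#5: -1:+1/0*
[0] end (terminal -1, X#6); searched 9 to 12

O winning at [9]: True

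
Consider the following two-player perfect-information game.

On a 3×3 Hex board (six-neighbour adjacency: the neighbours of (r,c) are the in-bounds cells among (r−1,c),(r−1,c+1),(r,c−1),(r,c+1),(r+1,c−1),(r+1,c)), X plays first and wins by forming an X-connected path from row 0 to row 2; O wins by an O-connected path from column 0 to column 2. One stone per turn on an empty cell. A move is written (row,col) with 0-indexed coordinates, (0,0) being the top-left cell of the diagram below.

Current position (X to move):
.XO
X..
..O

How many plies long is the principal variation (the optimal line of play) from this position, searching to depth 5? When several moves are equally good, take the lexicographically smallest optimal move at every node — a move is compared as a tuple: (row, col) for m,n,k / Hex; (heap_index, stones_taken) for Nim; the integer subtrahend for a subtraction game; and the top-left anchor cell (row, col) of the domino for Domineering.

PV length from [.XO/X../..O]: 5 plies

[.XO/X../..O] X move#1: (0,0):-1/XXO/X../..O, (1,1):+1/.XO/XX./..O*, (1,2):-1/.XO/X.X/..O, (2,0):+1/.XO/X../X.O, (2,1):+1/.XO/X../.XO
[.XO/XX./..O] O move#2: (0,0):-1/OXO/XX./..O*, (1,2):-1/.XO/XXO/..O, (2,0):-1/.XO/XX./O.O, (2,1):-1/.XO/XX./.OO
[OXO/XX./..O] X move#3: (1,2):+1/OXO/XXX/..O*, (2,0):+1/OXO/XX./X.O, (2,1):+1/OXO/XX./.XO
[OXO/XXX/..O] O move#4: (2,0):-1/OXO/XXX/O.O*, (2,1):-1/OXO/XXX/.OO
[OXO/XXX/O.O] X move#5: (2,1):+1/OXO/XXX/OXO*
[OXO/XXX/OXO] end (terminal -1, O#6); searched .XO/X../..O to 5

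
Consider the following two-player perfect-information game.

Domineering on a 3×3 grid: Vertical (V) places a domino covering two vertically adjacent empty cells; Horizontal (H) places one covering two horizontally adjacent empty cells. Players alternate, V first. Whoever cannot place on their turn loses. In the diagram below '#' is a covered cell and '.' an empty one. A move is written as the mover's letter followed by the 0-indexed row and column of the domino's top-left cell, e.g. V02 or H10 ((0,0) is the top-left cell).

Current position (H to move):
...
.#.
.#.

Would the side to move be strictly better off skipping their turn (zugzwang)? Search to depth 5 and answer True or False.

zugzwang(.../.#./.#., H) = False

ply 1, H at .../.#./.#. | H00=-1→##./.#./.#.*; H01=-1→.##/.#./.#.
ply 2, V at ##./.#./.#. | V02=+1→###/.##/.#.*; V10=+1→##./##./##.; V12=+1→##./.##/.##
ply 3: ###/.##/.#. is terminal -1 (H); from .../.#./.#. depth 5
if H skipped the turn, V would face:
~ ply 1, V at .../.#./.#. | V00=+1→#../##./.#.*; V02=+1→..#/.##/.#.; V10=+1→.../##./##.; V12=+1→.../.##/.##
~ ply 2, H at #../##./.#. | H01=-1→###/##./.#.*
~ ply 3, V at ###/##./.#. | V12=+1→###/###/.##*
~ ply 4: ###/###/.## is terminal -1 (H); from .../.#./.#. depth 5
compare (H): move=-1 vs pass=-1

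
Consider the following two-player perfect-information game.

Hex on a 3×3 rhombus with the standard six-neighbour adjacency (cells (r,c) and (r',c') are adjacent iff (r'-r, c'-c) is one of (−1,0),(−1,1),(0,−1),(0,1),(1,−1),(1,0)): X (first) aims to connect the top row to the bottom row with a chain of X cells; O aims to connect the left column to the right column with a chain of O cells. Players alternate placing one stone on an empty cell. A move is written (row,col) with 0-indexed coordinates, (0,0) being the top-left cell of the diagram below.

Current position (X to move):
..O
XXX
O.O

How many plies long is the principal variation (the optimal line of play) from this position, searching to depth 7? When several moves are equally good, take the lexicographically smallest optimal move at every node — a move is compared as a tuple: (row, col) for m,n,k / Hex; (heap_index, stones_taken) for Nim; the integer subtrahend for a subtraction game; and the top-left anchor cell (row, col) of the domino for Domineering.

PV length from [..O/XXX/O.O]: 3 plies

[..O/XXX/O.O] X move#1: (0,0):-1/X.O/XXX/O.O, (0,1):-1/.XO/XXX/O.O, (2,1):+1/..O/XXX/OXO*
[..O/XXX/OXO] O move#2: (0,0):-1/O.O/XXX/OXO*, (0,1):-1/.OO/XXX/OXO
[O.O/XXX/OXO] X move#3: (0,1):+1/OXO/XXX/OXO*
[OXO/XXX/OXO] end (terminal -1, O#4); searched ..O/XXX/O.O to 7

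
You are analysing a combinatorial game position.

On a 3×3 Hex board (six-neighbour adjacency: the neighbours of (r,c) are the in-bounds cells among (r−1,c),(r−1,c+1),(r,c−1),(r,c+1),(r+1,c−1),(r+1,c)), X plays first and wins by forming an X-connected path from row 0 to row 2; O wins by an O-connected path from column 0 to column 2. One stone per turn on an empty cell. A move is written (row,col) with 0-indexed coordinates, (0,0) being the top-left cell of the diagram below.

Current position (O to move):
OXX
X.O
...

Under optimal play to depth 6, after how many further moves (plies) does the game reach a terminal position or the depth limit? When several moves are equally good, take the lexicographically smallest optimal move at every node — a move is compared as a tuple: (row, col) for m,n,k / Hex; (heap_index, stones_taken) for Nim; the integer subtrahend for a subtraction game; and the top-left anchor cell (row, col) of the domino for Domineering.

[OXX/X.O/...] O move#1: (1,1):-1/OXX/XOO/..., (2,0):+1/OXX/X.O/O..*, (2,1):-1/OXX/X.O/.O., (2,2):-1/OXX/X.O/..O
[OXX/X.O/O..] X move#2: (1,1):-1/OXX/XXO/O..*, (2,1):-1/OXX/X.O/OX., (2,2):-1/OXX/X.O/O.X
[OXX/XXO/O..] O move#3: (2,1):+1/OXX/XXO/OO.*, (2,2):-1/OXX/XXO/O.O
[OXX/XXO/OO.] end (terminal -1, X#4); searched OXX/X.O/... to 6

PV length from [OXX/X.O/...]: 3 plies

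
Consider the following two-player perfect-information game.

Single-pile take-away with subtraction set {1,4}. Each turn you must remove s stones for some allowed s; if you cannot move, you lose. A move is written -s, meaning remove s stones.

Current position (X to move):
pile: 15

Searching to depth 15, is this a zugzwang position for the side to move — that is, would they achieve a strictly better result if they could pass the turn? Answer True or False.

zugzwang(15, X) = True

p1 X@[15]: -1[14]-1* -4[11]-1
p2 O@[14]: -1[13]-1 -4[10]+1*
p3 X@[10]: -1[9]-1* -4[6]-1
p4 O@[9]: -1[8]-1 -4[5]+1*
p5 X@[5]: -1[4]-1* -4[1]-1
p6 O@[4]: -1[3]-1 -4[0]+1*
p7 X@[0] terminal -1; root [15] d15
pass branch (O moves first from the same position):
  | p1 O@[15]: -1[14]-1* -4[11]-1
  | p2 X@[14]: -1[13]-1 -4[10]+1*
  | p3 O@[10]: -1[9]-1* -4[6]-1
  | p4 X@[9]: -1[8]-1 -4[5]+1*
  | p5 O@[5]: -1[4]-1* -4[1]-1
  | p6 X@[4]: -1[3]-1 -4[0]+1*
  | p7 O@[0] terminal -1; root [15] d15
X moving scores -1; X passing scores +1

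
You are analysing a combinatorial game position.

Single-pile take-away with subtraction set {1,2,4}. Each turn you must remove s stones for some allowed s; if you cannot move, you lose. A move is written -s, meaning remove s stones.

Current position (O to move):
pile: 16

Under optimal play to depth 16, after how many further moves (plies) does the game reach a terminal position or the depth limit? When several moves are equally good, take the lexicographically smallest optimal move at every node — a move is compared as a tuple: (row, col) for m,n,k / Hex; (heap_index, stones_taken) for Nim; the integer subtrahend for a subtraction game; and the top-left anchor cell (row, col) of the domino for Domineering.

[16] O move#1: -1:+1/15*, -2:-1/14, -4:+1/12
[15] X move#2: -1:-1/14*, -2:-1/13, -4:-1/11
[14] O move#3: -1:-1/13, -2:+1/12*, -4:-1/10
[12] X move#4: -1:-1/11*, -2:-1/10, -4:-1/8
[11] O move#5: -1:-1/10, -2:+1/9*, -4:-1/7
[9] X move#6: -1:-1/8*, -2:-1/7, -4:-1/5
[8] O move#7: -1:-1/7, -2:+1/6*, -4:-1/4
[6] X move#8: -1:-1/5*, -2:-1/4, -4:-1/2
[5] O move#9: -1:-1/4, -2:+1/3*, -4:-1/1
[3] X move#10: -1:-1/2*, -2:-1/1
[2] O move#11: -1:-1/1, -2:+1/0*
[0] end (terminal -1, X#12); searched 16 to 16

PV length from [16]: 11 plies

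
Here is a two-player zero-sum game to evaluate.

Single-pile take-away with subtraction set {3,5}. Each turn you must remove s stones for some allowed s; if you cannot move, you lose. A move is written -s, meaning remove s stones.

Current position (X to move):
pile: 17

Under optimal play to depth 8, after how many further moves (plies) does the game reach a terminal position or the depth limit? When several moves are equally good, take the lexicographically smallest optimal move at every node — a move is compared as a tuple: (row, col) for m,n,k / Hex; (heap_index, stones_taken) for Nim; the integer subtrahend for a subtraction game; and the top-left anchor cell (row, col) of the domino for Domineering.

PV length from [17]: 4 plies

[17] X move#1: -3:-1/14*, -5:-1/12
[14] O move#2: -3:-1/11, -5:+1/9*
[9] X move#3: -3:-1/6*, -5:-1/4
[6] O move#4: -3:-1/3, -5:+1/1*
[1] end (terminal -1, X#5); searched 17 to 8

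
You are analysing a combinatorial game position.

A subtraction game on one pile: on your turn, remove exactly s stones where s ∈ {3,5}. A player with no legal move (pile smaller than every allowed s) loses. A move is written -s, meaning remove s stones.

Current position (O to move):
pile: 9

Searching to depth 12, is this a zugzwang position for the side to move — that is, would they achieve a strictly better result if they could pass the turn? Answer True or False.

zugzwang(9, O) = True

[9] O move#1: -3:-1/6*, -5:-1/4
[6] X move#2: -3:-1/3, -5:+1/1*
[1] end (terminal -1, O#3); searched 9 to 12
if O skipped the turn, X would face:
~ [9] X move#1: -3:-1/6*, -5:-1/4
~ [6] O move#2: -3:-1/3, -5:+1/1*
~ [1] end (terminal -1, X#3); searched 9 to 12
compare (O): move=-1 vs pass=+1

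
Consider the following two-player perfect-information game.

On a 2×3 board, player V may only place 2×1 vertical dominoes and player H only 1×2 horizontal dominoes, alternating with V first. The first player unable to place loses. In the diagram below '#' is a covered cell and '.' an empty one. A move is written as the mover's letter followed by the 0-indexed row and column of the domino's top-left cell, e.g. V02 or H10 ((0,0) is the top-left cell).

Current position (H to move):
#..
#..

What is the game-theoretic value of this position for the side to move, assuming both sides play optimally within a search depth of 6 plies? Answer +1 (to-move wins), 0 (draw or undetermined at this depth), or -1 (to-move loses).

value(#../#.., H) = +1

ply 1, H at #../#.. | H01=+1→###/#..*; H11=+1→#../###
ply 2: ###/#.. is terminal -1 (V); from #../#.. depth 6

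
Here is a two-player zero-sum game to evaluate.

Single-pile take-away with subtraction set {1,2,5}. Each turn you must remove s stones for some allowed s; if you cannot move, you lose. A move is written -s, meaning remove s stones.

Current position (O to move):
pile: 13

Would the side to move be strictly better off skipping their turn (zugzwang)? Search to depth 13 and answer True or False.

p1 O@[13]: -1[12]+1* -2[11]-1 -5[8]-1
p2 X@[12]: -1[11]-1* -2[10]-1 -5[7]-1
p3 O@[11]: -1[10]-1 -2[9]+1* -5[6]+1
p4 X@[9]: -1[8]-1* -2[7]-1 -5[4]-1
p5 O@[8]: -1[7]-1 -2[6]+1* -5[3]+1
p6 X@[6]: -1[5]-1* -2[4]-1 -5[1]-1
p7 O@[5]: -1[4]-1 -2[3]+1* -5[0]+1
p8 X@[3]: -1[2]-1* -2[1]-1
p9 O@[2]: -1[1]-1 -2[0]+1*
p10 X@[0] terminal -1; root [13] d13
if O skipped the turn, X would face:
~ p1 X@[13]: -1[12]+1* -2[11]-1 -5[8]-1
~ p2 O@[12]: -1[11]-1* -2[10]-1 -5[7]-1
~ p3 X@[11]: -1[10]-1 -2[9]+1* -5[6]+1
~ p4 O@[9]: -1[8]-1* -2[7]-1 -5[4]-1
~ p5 X@[8]: -1[7]-1 -2[6]+1* -5[3]+1
~ p6 O@[6]: -1[5]-1* -2[4]-1 -5[1]-1
~ p7 X@[5]: -1[4]-1 -2[3]+1* -5[0]+1
~ p8 O@[3]: -1[2]-1* -2[1]-1
~ p9 X@[2]: -1[1]-1 -2[0]+1*
~ p10 O@[0] terminal -1; root [13] d13
compare (O): move=+1 vs pass=-1

zugzwang(13, O) = False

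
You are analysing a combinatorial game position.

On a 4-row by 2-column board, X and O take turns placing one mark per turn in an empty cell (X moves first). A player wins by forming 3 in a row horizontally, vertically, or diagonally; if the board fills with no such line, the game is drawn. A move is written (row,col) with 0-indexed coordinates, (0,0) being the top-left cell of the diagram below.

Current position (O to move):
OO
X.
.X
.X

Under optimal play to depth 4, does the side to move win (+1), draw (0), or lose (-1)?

ply 1, O at OO/X./.X/.X | (1,1)=+0→OO/XO/.X/.X*; (2,0)=-1→OO/X./OX/.X; (3,0)=-1→OO/X./.X/OX
ply 2, X at OO/XO/.X/.X | (2,0)=+0→OO/XO/XX/.X*; (3,0)=+0→OO/XO/.X/XX
ply 3, O at OO/XO/XX/.X | (3,0)=+0→OO/XO/XX/OX*
ply 4: OO/XO/XX/OX is terminal +0 (X); from OO/X./.X/.X depth 4

value(OO/X./.X/.X, O) = 0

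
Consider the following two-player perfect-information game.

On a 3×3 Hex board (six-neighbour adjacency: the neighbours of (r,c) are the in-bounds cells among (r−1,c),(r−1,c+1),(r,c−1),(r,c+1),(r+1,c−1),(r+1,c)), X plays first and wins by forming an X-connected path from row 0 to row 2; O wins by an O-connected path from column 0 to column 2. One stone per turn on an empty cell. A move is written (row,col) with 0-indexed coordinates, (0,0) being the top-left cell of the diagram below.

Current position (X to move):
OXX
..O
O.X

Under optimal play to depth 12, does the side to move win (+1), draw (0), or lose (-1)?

value(OXX/..O/O.X, X) = -1

ply 1, X at OXX/..O/O.X | (1,0)=-1→OXX/X.O/O.X*; (1,1)=-1→OXX/.XO/O.X; (2,1)=-1→OXX/..O/OXX
ply 2, O at OXX/X.O/O.X | (1,1)=+1→OXX/XOO/O.X*; (2,1)=+1→OXX/X.O/OOX
ply 3: OXX/XOO/O.X is terminal -1 (X); from OXX/..O/O.X depth 12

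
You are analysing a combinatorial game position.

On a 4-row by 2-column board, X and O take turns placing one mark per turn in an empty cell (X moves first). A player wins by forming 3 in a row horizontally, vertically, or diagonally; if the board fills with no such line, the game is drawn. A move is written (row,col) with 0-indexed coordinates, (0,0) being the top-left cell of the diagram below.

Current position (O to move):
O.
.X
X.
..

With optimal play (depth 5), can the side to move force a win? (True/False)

O winning at [O./.X/X./..]: False

[O./.X/X./..] O move#1: (0,1):+0/OO/.X/X./..*, (1,0):-1/O./OX/X./.., (2,1):+0/O./.X/XO/.., (3,0):-1/O./.X/X./O., (3,1):+0/O./.X/X./.O
[OO/.X/X./..] X move#2: (1,0):+0/OO/XX/X./..*, (2,1):+0/OO/.X/XX/.., (3,0):+0/OO/.X/X./X., (3,1):+0/OO/.X/X./.X
[OO/XX/X./..] O move#3: (2,1):-1/OO/XX/XO/.., (3,0):+0/OO/XX/X./O.*, (3,1):-1/OO/XX/X./.O
[OO/XX/X./O.] X move#4: (2,1):+0/OO/XX/XX/O.*, (3,1):+0/OO/XX/X./OX
[OO/XX/XX/O.] O move#5: (3,1):+0/OO/XX/XX/OO*
[OO/XX/XX/OO] end (terminal +0, X#6); searched O./.X/X./.. to 5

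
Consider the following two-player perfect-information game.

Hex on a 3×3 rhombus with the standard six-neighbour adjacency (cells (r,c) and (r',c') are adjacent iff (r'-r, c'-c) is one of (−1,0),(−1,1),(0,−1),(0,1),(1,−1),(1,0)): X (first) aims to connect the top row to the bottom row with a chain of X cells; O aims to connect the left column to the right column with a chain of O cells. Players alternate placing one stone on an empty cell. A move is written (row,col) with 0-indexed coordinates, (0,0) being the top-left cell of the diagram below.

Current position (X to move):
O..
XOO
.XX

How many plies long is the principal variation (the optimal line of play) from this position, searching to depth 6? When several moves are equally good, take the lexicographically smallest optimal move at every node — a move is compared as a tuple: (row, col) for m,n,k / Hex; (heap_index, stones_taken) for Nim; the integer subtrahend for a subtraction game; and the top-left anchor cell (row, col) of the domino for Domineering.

PV length from [O../XOO/.XX]: 2 plies

ply 1, X at O../XOO/.XX | (0,1)=-1→OX./XOO/.XX*; (0,2)=-1→O.X/XOO/.XX; (2,0)=-1→O../XOO/XXX
ply 2, O at OX./XOO/.XX | (0,2)=-1→OXO/XOO/.XX; (2,0)=+1→OX./XOO/OXX*
ply 3: OX./XOO/OXX is terminal -1 (X); from O../XOO/.XX depth 6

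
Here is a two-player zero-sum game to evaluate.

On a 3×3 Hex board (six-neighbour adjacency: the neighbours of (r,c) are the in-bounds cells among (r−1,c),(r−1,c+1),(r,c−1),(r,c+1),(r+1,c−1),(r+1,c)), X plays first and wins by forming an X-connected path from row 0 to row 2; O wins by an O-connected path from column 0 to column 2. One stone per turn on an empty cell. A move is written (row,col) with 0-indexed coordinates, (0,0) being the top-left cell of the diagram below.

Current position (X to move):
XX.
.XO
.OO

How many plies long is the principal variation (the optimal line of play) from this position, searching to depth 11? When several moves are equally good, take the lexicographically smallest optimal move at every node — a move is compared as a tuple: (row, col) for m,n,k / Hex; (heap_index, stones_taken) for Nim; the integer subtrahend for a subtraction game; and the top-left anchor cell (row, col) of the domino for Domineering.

p1 X@[XX./.XO/.OO]: (0,2)[XXX/.XO/.OO]-1 (1,0)[XX./XXO/.OO]-1 (2,0)[XX./.XO/XOO]+1*
p2 O@[XX./.XO/XOO] terminal -1; root [XX./.XO/.OO] d11

PV length from [XX./.XO/.OO]: 1 ply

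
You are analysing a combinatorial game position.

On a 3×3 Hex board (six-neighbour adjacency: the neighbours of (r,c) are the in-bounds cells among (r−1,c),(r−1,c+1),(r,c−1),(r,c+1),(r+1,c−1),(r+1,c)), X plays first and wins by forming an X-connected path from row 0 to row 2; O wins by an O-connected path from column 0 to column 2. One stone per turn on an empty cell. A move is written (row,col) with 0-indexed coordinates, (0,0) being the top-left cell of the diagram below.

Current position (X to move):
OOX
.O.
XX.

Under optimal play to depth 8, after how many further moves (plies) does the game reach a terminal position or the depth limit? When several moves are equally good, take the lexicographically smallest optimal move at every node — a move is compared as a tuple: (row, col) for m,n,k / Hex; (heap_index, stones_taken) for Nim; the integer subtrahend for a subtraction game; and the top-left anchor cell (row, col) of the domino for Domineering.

PV length from [OOX/.O./XX.]: 1 ply

[OOX/.O./XX.] X move#1: (1,0):-1/OOX/XO./XX., (1,2):+1/OOX/.OX/XX.*, (2,2):-1/OOX/.O./XXX
[OOX/.OX/XX.] end (terminal -1, O#2); searched OOX/.O./XX. to 8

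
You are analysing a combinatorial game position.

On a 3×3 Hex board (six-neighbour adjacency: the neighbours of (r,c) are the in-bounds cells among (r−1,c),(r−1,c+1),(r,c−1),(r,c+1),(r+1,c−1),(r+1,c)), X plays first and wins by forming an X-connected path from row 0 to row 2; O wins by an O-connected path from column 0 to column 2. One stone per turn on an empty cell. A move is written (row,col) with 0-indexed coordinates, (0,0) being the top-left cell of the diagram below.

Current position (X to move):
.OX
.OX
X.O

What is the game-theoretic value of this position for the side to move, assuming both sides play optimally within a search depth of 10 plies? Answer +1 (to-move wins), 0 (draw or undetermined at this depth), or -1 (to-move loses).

ply 1, X at .OX/.OX/X.O | (0,0)=+1→XOX/.OX/X.O*; (1,0)=+1→.OX/XOX/X.O; (2,1)=+1→.OX/.OX/XXO
ply 2, O at XOX/.OX/X.O | (1,0)=-1→XOX/OOX/X.O*; (2,1)=-1→XOX/.OX/XOO
ply 3, X at XOX/OOX/X.O | (2,1)=+1→XOX/OOX/XXO*
ply 4: XOX/OOX/XXO is terminal -1 (O); from .OX/.OX/X.O depth 10

value(.OX/.OX/X.O, X) = +1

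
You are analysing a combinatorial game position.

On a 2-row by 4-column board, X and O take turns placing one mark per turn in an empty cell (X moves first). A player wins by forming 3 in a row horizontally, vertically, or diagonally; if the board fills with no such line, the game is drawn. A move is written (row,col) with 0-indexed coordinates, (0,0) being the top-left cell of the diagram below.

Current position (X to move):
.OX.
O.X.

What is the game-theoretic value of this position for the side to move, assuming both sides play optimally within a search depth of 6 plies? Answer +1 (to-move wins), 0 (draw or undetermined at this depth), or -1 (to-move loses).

[.OX./O.X.] X move#1: (0,0):+0/XOX./O.X.*, (0,3):+0/.OXX/O.X., (1,1):+0/.OX./OXX., (1,3):+0/.OX./O.XX
[XOX./O.X.] O move#2: (0,3):+0/XOXO/O.X.*, (1,1):+0/XOX./OOX., (1,3):+0/XOX./O.XO
[XOXO/O.X.] X move#3: (1,1):+0/XOXO/OXX.*, (1,3):+0/XOXO/O.XX
[XOXO/OXX.] O move#4: (1,3):+0/XOXO/OXXO*
[XOXO/OXXO] end (terminal +0, X#5); searched .OX./O.X. to 6

value(.OX./O.X., X) = 0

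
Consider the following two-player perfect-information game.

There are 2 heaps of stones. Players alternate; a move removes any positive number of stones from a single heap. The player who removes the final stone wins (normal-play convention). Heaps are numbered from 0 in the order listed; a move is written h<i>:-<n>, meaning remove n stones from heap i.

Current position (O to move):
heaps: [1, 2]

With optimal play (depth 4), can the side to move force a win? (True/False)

O winning at [(1,2)]: True

[(1,2)] O move#1: h0:-1:-1/(0,2), h1:-1:+1/(1,1)*, h1:-2:-1/(1,0)
[(1,1)] X move#2: h0:-1:-1/(0,1)*, h1:-1:-1/(1,0)
[(0,1)] O move#3: h1:-1:+1/(0,0)*
[(0,0)] end (terminal -1, X#4); searched (1,2) to 4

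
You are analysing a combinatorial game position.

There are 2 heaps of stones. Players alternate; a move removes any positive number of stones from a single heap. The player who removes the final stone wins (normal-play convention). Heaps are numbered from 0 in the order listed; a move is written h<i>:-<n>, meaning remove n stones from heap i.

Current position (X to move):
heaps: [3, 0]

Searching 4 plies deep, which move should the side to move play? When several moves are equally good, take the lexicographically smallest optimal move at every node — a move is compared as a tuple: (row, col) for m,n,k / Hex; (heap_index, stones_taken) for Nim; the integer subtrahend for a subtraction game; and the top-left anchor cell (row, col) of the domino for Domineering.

ply 1, X at (3,0) | h0:-1=-1→(2,0); h0:-2=-1→(1,0); h0:-3=+1→(0,0)*
ply 2: (0,0) is terminal -1 (O); from (3,0) depth 4

X's best at [(3,0)]: h0:-3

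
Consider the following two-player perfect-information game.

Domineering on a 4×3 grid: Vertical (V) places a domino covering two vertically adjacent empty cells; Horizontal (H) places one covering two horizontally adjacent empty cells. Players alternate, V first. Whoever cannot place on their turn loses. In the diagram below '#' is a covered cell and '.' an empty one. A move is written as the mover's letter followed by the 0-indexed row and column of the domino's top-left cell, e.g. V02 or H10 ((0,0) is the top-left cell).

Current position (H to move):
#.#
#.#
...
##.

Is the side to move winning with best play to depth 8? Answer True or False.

[#.#/#.#/.../##.] H move#1: H20:-1/#.#/#.#/##./##.*, H21:-1/#.#/#.#/.##/##.
[#.#/#.#/##./##.] V move#2: V01:+1/###/###/##./##.*, V22:+1/#.#/#.#/###/###
[###/###/##./##.] end (terminal -1, H#3); searched #.#/#.#/.../##. to 8

H winning at [#.#/#.#/.../##.]: False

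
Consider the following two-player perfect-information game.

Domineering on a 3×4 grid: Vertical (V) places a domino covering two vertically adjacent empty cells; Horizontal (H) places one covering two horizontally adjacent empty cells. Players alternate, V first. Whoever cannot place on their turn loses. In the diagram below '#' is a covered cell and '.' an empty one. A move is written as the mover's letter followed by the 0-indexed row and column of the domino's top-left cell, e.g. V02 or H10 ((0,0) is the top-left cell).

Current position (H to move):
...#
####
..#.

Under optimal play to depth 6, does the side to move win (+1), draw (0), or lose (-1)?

ply 1, H at ...#/####/..#. | H00=+1→##.#/####/..#.*; H01=+1→.###/####/..#.; H20=+1→...#/####/###.
ply 2: ##.#/####/..#. is terminal -1 (V); from ...#/####/..#. depth 6

value(...#/####/..#., H) = +1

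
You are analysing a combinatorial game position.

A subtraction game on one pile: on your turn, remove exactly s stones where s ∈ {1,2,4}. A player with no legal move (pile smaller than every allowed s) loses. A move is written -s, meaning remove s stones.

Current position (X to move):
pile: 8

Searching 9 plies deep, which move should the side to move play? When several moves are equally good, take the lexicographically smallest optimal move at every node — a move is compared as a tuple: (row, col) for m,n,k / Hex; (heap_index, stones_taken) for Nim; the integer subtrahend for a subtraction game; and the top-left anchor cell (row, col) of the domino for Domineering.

X's best at [8]: -2

ply 1, X at 8 | -1=-1→7; -2=+1→6*; -4=-1→4
ply 2, O at 6 | -1=-1→5*; -2=-1→4; -4=-1→2
ply 3, X at 5 | -1=-1→4; -2=+1→3*; -4=-1→1
ply 4, O at 3 | -1=-1→2*; -2=-1→1
ply 5, X at 2 | -1=-1→1; -2=+1→0*
ply 6: 0 is terminal -1 (O); from 8 depth 9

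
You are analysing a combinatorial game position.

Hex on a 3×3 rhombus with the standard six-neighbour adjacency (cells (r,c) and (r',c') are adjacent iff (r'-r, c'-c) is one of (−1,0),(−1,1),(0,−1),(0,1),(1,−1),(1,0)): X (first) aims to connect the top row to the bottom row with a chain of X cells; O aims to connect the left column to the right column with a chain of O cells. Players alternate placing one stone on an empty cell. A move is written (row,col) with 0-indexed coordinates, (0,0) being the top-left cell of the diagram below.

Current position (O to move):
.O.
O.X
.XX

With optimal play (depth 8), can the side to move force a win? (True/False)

O winning at [.O./O.X/.XX]: True

p1 O@[.O./O.X/.XX]: (0,0)[OO./O.X/.XX]-1 (0,2)[.OO/O.X/.XX]+1* (1,1)[.O./OOX/.XX]-1 (2,0)[.O./O.X/OXX]-1
p2 X@[.OO/O.X/.XX] terminal -1; root [.O./O.X/.XX] d8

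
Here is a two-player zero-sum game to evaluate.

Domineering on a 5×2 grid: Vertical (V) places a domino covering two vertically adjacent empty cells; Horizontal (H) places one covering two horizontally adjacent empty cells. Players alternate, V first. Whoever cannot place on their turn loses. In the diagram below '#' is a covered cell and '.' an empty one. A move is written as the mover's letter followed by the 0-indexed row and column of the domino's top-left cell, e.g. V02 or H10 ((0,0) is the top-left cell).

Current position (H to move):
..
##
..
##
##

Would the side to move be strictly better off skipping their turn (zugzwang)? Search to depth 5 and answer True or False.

zugzwang(../##/../##/##, H) = False

p1 H@[../##/../##/##]: H00[##/##/../##/##]+1* H20[../##/##/##/##]+1
p2 V@[##/##/../##/##] terminal -1; root [../##/../##/##] d5
pass branch (V moves first from the same position):
  | p1 V@[../##/../##/##] terminal -1; root [../##/../##/##] d5
H moving scores +1; H passing scores +1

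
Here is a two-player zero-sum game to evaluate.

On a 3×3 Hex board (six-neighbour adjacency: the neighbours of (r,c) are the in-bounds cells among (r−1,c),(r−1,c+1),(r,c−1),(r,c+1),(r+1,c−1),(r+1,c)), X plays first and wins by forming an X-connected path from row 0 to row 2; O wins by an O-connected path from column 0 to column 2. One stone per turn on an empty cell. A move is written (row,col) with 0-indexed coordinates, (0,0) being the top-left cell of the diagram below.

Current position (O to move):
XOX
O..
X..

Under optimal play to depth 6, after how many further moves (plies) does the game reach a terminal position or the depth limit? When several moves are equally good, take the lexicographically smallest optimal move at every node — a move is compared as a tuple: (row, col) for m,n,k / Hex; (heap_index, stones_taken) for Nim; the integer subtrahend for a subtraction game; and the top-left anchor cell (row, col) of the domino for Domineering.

PV length from [XOX/O../X..]: 4 plies

p1 O@[XOX/O../X..]: (1,1)[XOX/OO./X..]-1* (1,2)[XOX/O.O/X..]-1 (2,1)[XOX/O../XO.]-1 (2,2)[XOX/O../X.O]-1
p2 X@[XOX/OO./X..]: (1,2)[XOX/OOX/X..]+1* (2,1)[XOX/OO./XX.]-1 (2,2)[XOX/OO./X.X]-1
p3 O@[XOX/OOX/X..]: (2,1)[XOX/OOX/XO.]-1* (2,2)[XOX/OOX/X.O]-1
p4 X@[XOX/OOX/XO.]: (2,2)[XOX/OOX/XOX]+1*
p5 O@[XOX/OOX/XOX] terminal -1; root [XOX/O../X..] d6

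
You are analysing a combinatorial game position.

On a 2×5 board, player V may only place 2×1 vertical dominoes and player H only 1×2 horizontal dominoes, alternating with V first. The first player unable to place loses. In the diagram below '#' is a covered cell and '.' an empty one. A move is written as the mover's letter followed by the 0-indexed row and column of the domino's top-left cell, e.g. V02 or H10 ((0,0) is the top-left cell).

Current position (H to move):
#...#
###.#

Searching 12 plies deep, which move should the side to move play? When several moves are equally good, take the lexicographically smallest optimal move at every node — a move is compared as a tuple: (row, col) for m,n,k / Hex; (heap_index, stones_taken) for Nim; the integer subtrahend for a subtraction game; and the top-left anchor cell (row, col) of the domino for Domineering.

[#...#/###.#] H move#1: H01:-1/###.#/###.#, H02:+1/#.###/###.#*
[#.###/###.#] end (terminal -1, V#2); searched #...#/###.# to 12

H's best at [#...#/###.#]: H02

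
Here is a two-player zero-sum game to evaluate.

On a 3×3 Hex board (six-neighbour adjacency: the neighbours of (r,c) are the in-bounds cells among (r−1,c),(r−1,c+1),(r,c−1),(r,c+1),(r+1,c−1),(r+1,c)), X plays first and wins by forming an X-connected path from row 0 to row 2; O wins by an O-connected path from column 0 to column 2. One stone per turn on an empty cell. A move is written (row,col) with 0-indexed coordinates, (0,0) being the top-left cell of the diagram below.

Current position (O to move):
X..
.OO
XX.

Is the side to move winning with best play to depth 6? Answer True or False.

O winning at [X../.OO/XX.]: True

p1 O@[X../.OO/XX.]: (0,1)[XO./.OO/XX.]-1 (0,2)[X.O/.OO/XX.]-1 (1,0)[X../OOO/XX.]+1* (2,2)[X../.OO/XXO]-1
p2 X@[X../OOO/XX.] terminal -1; root [X../.OO/XX.] d6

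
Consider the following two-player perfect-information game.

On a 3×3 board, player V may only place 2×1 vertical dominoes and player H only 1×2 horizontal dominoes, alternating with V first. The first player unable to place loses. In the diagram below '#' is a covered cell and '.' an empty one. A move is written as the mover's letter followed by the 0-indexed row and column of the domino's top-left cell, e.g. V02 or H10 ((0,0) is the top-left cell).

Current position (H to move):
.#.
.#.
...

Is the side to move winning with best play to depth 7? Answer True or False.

[.#./.#./...] H move#1: H20:-1/.#./.#./##.*, H21:-1/.#./.#./.##
[.#./.#./##.] V move#2: V00:+1/##./##./##.*, V02:+1/.##/.##/##., V12:+1/.#./.##/###
[##./##./##.] end (terminal -1, H#3); searched .#./.#./... to 7

H winning at [.#./.#./...]: False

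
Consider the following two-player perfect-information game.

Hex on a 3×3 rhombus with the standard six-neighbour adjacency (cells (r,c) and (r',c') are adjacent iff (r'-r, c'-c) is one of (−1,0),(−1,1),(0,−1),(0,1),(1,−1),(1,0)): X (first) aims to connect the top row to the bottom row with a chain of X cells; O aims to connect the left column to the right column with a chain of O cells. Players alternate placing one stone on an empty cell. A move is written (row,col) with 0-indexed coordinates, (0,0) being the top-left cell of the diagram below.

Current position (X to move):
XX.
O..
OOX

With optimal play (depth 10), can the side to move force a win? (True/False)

[XX./O../OOX] X move#1: (0,2):-1/XXX/O../OOX, (1,1):-1/XX./OX./OOX, (1,2):+1/XX./O.X/OOX*
[XX./O.X/OOX] O move#2: (0,2):-1/XXO/O.X/OOX*, (1,1):-1/XX./OOX/OOX
[XXO/O.X/OOX] X move#3: (1,1):+1/XXO/OXX/OOX*
[XXO/OXX/OOX] end (terminal -1, O#4); searched XX./O../OOX to 10

X winning at [XX./O../OOX]: True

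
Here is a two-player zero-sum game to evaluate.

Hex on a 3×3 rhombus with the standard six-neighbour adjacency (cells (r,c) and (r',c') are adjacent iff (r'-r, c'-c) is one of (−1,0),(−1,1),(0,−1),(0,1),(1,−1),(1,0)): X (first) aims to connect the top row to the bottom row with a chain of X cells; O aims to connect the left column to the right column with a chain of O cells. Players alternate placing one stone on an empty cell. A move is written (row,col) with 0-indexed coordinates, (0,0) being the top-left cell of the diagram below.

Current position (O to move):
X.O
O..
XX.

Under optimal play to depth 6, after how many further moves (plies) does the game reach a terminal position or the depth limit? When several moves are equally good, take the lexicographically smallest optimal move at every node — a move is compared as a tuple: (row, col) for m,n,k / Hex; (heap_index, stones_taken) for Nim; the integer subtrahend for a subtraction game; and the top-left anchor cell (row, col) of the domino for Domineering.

[X.O/O../XX.] O move#1: (0,1):+1/XOO/O../XX.*, (1,1):+1/X.O/OO./XX., (1,2):+1/X.O/O.O/XX., (2,2):+1/X.O/O../XXO
[XOO/O../XX.] end (terminal -1, X#2); searched X.O/O../XX. to 6

PV length from [X.O/O../XX.]: 1 ply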